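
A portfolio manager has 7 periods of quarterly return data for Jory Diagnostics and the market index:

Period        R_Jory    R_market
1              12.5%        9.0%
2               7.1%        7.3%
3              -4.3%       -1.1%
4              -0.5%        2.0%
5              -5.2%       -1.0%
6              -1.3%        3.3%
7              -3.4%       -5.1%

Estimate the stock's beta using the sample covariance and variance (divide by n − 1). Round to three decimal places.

1.193

Mean R_i = (12.5 + 7.1 − 4.3 − 0.5 − 5.2 − 1.3 − 3.4) / 7 = 0.7000%
Mean R_m = (9.0 + 7.3 − 1.1 + 2.0 − 1.0 + 3.3 − 5.1) / 7 = 2.0571%
Σ(R_i − R̄_i)(R_m − R̄_m) = 176.2300  ⇒  Cov = 176.2300 / 6 = 29.3717
Σ(R_m − R̄_m)² = 147.7771  ⇒  Var(R_m) = 147.7771 / 6 = 24.6295
β = Cov / Var(R_m) = 29.3717 / 24.6295 = 1.1925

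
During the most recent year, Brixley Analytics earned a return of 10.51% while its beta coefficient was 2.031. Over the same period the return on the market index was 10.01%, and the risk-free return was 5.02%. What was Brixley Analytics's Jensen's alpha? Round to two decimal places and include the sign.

-4.64%

Market excess return = 10.01% − 5.02% = 4.99%
CAPM benchmark = R_f + β(R_m − R_f) = 5.02% + 2.031 × 4.99% = 15.15469%
α = actual − benchmark = 10.51% − 15.15469% = -4.64%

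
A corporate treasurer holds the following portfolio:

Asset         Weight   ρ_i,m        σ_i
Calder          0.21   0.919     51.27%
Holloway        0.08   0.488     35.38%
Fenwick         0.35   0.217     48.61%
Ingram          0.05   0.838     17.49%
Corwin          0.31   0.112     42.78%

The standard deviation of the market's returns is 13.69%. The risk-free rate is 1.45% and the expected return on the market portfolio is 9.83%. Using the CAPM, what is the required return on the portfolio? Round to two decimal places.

11.97%

β_Calder = 0.919 × 51.27% / 13.69% = 3.4417
β_Holloway = 0.488 × 35.38% / 13.69% = 1.2612
β_Fenwick = 0.217 × 48.61% / 13.69% = 0.7705
β_Ingram = 0.838 × 17.49% / 13.69% = 1.0706
β_Corwin = 0.112 × 42.78% / 13.69% = 0.3500
β_P = Σ w_i β_i = 0.21×3.4417 + 0.08×1.2612 + 0.35×0.7705 + 0.05×1.0706 + 0.31×0.3500 = 1.2554
MRP = 9.83% − 1.45% = 8.38%
E(R_P) = R_f + β_P × MRP = 1.45% + 1.2554 × 8.38% = 11.97%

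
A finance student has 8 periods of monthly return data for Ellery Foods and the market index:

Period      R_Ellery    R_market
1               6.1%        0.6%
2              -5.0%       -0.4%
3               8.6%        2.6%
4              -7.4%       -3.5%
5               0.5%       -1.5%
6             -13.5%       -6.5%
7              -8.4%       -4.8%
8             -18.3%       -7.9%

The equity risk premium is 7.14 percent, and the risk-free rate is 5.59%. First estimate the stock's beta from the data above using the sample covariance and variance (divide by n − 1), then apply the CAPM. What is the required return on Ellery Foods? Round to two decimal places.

Mean R_i = (6.1 − 5.0 + 8.6 − 7.4 + 0.5 − 13.5 − 8.4 − 18.3) / 8 = -4.6750%
Mean R_m = (0.6 − 0.4 + 2.6 − 3.5 − 1.5 − 6.5 − 4.8 − 7.9) / 8 = -2.6750%
Σ(R_i − R̄_i)(R_m − R̄_m) = 225.7650  ⇒  Cov = 225.7650 / 7 = 32.2521
Σ(R_m − R̄_m)² = 92.2350  ⇒  Var(R_m) = 92.2350 / 7 = 13.1764
β = Cov / Var(R_m) = 32.2521 / 13.1764 = 2.4477
E(R) = R_f + β × MRP = 5.59% + 2.4477 × 7.14% = 23.07%

23.07%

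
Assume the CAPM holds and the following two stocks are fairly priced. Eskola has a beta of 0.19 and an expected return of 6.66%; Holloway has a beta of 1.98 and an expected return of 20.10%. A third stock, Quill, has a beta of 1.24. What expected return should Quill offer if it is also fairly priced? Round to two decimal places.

MRP (SML slope) = (20.10% − 6.66%) / (1.98 − 0.19) = 13.44% / 1.79 = 7.5084%
R_f (intercept) = 6.66% − 0.19 × 7.5084% = 5.2334%
E(R_Quill) = R_f + β × MRP = 5.2334% + 1.24 × 7.5084% = 14.54%

14.54%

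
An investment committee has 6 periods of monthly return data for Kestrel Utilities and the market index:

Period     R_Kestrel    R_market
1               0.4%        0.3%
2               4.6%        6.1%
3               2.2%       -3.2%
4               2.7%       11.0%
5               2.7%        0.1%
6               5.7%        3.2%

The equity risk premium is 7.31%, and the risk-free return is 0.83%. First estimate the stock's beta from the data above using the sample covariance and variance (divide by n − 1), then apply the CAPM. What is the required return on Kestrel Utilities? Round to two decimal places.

Mean R_i = (0.4 + 4.6 + 2.2 + 2.7 + 2.7 + 5.7) / 6 = 3.0500%
Mean R_m = (0.3 + 6.1 − 3.2 + 11.0 + 0.1 + 3.2) / 6 = 2.9167%
Σ(R_i − R̄_i)(R_m − R̄_m) = 15.9750  ⇒  Cov = 15.9750 / 5 = 3.1950
Σ(R_m − R̄_m)² = 127.7483  ⇒  Var(R_m) = 127.7483 / 5 = 25.5497
β = Cov / Var(R_m) = 3.1950 / 25.5497 = 0.1251
E(R) = R_f + β × MRP = 0.83% + 0.1251 × 7.31% = 1.74%

1.74%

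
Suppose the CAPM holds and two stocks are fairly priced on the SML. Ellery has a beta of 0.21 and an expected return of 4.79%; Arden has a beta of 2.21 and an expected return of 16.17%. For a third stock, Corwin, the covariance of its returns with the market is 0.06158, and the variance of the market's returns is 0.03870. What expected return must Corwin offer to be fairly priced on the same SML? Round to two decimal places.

MRP = (16.17% − 4.79%) / (2.21 − 0.21) = 5.6900%
R_f = 4.79% − 0.21 × 5.6900% = 3.5951%
β_Corwin = Cov / Var(R_m) = 0.06158 / 0.03870 = 1.5912
E(R_Corwin) = R_f + β × MRP = 3.5951% + 1.5912 × 5.6900% = 12.65%

12.65%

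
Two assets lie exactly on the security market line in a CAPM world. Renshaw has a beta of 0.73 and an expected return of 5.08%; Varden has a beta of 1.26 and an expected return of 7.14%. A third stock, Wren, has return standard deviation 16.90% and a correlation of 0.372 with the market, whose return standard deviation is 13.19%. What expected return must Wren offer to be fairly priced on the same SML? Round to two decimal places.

MRP = (7.14% − 5.08%) / (1.26 − 0.73) = 3.8868%
R_f = 5.08% − 0.73 × 3.8868% = 2.2426%
β_Wren = ρ·σ_i/σ_m = 0.372 × 16.90 / 13.19 = 0.4766
E(R_Wren) = R_f + β × MRP = 2.2426% + 0.4766 × 3.8868% = 4.10%

4.10%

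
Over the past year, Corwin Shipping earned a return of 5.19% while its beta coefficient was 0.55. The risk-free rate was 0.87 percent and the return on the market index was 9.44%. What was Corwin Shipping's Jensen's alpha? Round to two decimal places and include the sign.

-0.39%

Market excess return = 9.44% − 0.87% = 8.57%
CAPM benchmark = R_f + β(R_m − R_f) = 0.87% + 0.55 × 8.57% = 5.5835%
α = actual − benchmark = 5.19% − 5.5835% = -0.39%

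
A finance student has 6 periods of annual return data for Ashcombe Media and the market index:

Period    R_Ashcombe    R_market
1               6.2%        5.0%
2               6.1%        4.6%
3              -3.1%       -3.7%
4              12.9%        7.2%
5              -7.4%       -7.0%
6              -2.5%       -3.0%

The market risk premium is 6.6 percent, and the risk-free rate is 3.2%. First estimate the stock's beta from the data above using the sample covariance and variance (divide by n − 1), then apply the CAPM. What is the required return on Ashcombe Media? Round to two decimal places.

11.70%

Mean R_i = (6.2 + 6.1 − 3.1 + 12.9 − 7.4 − 2.5) / 6 = 2.0333%
Mean R_m = (5.0 + 4.6 − 3.7 + 7.2 − 7.0 − 3.0) / 6 = 0.5167%
Σ(R_i − R̄_i)(R_m − R̄_m) = 216.4067  ⇒  Cov = 216.4067 / 5 = 43.2813
Σ(R_m − R̄_m)² = 168.0883  ⇒  Var(R_m) = 168.0883 / 5 = 33.6177
β = Cov / Var(R_m) = 43.2813 / 33.6177 = 1.2875
E(R) = R_f + β × MRP = 3.2% + 1.2875 × 6.6% = 11.70%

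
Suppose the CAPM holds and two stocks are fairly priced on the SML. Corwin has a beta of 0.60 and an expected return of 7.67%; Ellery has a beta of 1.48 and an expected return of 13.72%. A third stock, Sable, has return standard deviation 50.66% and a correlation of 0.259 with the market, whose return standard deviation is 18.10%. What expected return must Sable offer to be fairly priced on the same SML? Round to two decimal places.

8.53%

MRP = (13.72% − 7.67%) / (1.48 − 0.60) = 6.8750%
R_f = 7.67% − 0.60 × 6.8750% = 3.5450%
β_Sable = ρ·σ_i/σ_m = 0.259 × 50.66 / 18.10 = 0.7249
E(R_Sable) = R_f + β × MRP = 3.5450% + 0.7249 × 6.8750% = 8.53%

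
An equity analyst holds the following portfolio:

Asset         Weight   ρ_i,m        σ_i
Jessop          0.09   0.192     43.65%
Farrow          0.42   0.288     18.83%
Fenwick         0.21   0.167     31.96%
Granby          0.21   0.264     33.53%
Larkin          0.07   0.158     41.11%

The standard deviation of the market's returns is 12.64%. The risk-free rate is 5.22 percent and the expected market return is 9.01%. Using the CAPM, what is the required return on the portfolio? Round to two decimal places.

7.16%

β_Jessop = 0.192 × 43.65% / 12.64% = 0.6630
β_Farrow = 0.288 × 18.83% / 12.64% = 0.4290
β_Fenwick = 0.167 × 31.96% / 12.64% = 0.4223
β_Granby = 0.264 × 33.53% / 12.64% = 0.7003
β_Larkin = 0.158 × 41.11% / 12.64% = 0.5139
β_P = Σ w_i β_i = 0.09×0.6630 + 0.42×0.4290 + 0.21×0.4223 + 0.21×0.7003 + 0.07×0.5139 = 0.5116
MRP = 9.01% − 5.22% = 3.79%
E(R_P) = R_f + β_P × MRP = 5.22% + 0.5116 × 3.79% = 7.16%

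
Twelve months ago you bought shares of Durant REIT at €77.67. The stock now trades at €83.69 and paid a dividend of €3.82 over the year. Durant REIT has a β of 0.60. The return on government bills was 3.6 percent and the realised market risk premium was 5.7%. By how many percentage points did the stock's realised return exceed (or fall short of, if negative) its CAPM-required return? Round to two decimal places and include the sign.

+5.65%

Realised HPR = (P1 + D1 − P0) / P0 = (83.69 + 3.82 − 77.67) / 77.67 = 9.84 / 77.67 = 12.6690%
CAPM required = R_f + β·MRP = 3.6% + 0.60 × 5.7% = 7.0200%
α = realised − required = 12.6690% − 7.0200% = +5.65%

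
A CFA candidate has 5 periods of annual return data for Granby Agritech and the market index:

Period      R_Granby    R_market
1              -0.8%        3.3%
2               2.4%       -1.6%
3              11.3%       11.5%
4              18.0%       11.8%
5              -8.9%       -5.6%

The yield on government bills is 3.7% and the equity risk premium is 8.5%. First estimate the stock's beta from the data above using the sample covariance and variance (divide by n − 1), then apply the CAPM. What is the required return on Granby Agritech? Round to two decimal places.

Mean R_i = (-0.8 + 2.4 + 11.3 + 18.0 − 8.9) / 5 = 4.4000%
Mean R_m = (3.3 − 1.6 + 11.5 + 11.8 − 5.6) / 5 = 3.8800%
Σ(R_i − R̄_i)(R_m − R̄_m) = 300.3500  ⇒  Cov = 300.3500 / 4 = 75.0875
Σ(R_m − R̄_m)² = 241.0280  ⇒  Var(R_m) = 241.0280 / 4 = 60.2570
β = Cov / Var(R_m) = 75.0875 / 60.2570 = 1.2461
E(R) = R_f + β × MRP = 3.7% + 1.2461 × 8.5% = 14.29%

14.29%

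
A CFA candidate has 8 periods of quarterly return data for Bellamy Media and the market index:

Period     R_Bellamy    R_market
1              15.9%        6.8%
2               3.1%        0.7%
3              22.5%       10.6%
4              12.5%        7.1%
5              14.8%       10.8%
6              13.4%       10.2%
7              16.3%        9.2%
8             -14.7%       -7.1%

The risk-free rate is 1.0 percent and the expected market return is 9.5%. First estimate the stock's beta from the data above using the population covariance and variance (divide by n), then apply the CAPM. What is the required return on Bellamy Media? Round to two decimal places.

15.99%

Mean R_i = (15.9 + 3.1 + 22.5 + 12.5 + 14.8 + 13.4 + 16.3 − 14.7) / 8 = 10.4750%
Mean R_m = (6.8 + 0.7 + 10.6 + 7.1 + 10.8 + 10.2 + 9.2 − 7.1) / 8 = 6.0375%
Σ(R_i − R̄_i)(R_m − R̄_m) = 482.4475  ⇒  Cov = 482.4475 / 8 = 60.3059
Σ(R_m − R̄_m)² = 273.6188  ⇒  Var(R_m) = 273.6188 / 8 = 34.2024
β = Cov / Var(R_m) = 60.3059 / 34.2024 = 1.7632
MRP = 9.5% − 1.0% = 8.50%
E(R) = R_f + β × MRP = 1.0% + 1.7632 × 8.5% = 15.99%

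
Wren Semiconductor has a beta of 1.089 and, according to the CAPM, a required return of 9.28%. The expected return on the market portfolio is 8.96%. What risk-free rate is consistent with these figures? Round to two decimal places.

5.36%

E(R) = R_f + β(E(R_m) − R_f) = R_f(1 − β) + β·E(R_m)
9.28% = R_f × (1 − 1.089) + 1.089 × 8.96%
9.28% = R_f × -0.089 + 9.75744%
R_f = (9.28% − 9.75744%) / -0.089 = 5.36%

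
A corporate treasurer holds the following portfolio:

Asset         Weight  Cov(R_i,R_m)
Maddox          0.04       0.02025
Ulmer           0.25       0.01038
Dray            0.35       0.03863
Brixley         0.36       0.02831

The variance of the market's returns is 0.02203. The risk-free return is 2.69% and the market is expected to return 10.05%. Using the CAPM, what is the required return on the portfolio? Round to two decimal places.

11.75%

β_Maddox = 0.02025 / 0.02203 = 0.9192
β_Ulmer = 0.01038 / 0.02203 = 0.4712
β_Dray = 0.03863 / 0.02203 = 1.7535
β_Brixley = 0.02831 / 0.02203 = 1.2851
β_P = Σ w_i β_i = 0.04×0.9192 + 0.25×0.4712 + 0.35×1.7535 + 0.36×1.2851 = 1.2309
MRP = 10.05% − 2.69% = 7.36%
E(R_P) = R_f + β_P × MRP = 2.69% + 1.2309 × 7.36% = 11.75%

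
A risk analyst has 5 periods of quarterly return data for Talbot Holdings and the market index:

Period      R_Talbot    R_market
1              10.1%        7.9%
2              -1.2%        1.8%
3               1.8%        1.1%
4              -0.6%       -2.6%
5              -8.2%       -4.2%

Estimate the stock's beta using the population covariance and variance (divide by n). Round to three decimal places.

Mean R_i = (10.1 − 1.2 + 1.8 − 0.6 − 8.2) / 5 = 0.3800%
Mean R_m = (7.9 + 1.8 + 1.1 − 2.6 − 4.2) / 5 = 0.8000%
Σ(R_i − R̄_i)(R_m − R̄_m) = 114.0900  ⇒  Cov = 114.0900 / 5 = 22.8180
Σ(R_m − R̄_m)² = 88.0600  ⇒  Var(R_m) = 88.0600 / 5 = 17.6120
β = Cov / Var(R_m) = 22.8180 / 17.6120 = 1.2956

1.296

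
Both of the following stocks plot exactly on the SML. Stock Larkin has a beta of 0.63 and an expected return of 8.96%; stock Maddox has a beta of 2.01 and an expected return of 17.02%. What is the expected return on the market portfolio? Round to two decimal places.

11.12%

Both satisfy E(R) = R_f + β·MRP, so the slope of the SML is
MRP = (17.02% − 8.96%) / (2.01 − 0.63) = 8.06% / 1.38 = 5.8406%
R_f = E(R_Larkin) − β_Larkin·MRP = 8.96% − 0.63 × 5.8406% = 5.2804%
E(R_m) = R_f + MRP = 5.2804% + 5.8406% = 11.12%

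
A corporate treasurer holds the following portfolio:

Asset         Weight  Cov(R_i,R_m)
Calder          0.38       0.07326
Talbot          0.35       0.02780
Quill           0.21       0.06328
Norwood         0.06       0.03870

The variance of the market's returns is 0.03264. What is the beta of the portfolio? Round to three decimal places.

1.629

β_Calder = 0.07326 / 0.03264 = 2.2445
β_Talbot = 0.02780 / 0.03264 = 0.8517
β_Quill = 0.06328 / 0.03264 = 1.9387
β_Norwood = 0.03870 / 0.03264 = 1.1857
β_P = Σ w_i β_i = 0.38×2.2445 + 0.35×0.8517 + 0.21×1.9387 + 0.06×1.1857 = 1.6293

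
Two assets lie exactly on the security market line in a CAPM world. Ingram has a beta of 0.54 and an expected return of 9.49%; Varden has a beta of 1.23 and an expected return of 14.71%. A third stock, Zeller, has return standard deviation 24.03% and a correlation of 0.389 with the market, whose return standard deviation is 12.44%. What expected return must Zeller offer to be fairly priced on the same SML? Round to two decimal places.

11.09%

MRP = (14.71% − 9.49%) / (1.23 − 0.54) = 7.5652%
R_f = 9.49% − 0.54 × 7.5652% = 5.4048%
β_Zeller = ρ·σ_i/σ_m = 0.389 × 24.03 / 12.44 = 0.7514
E(R_Zeller) = R_f + β × MRP = 5.4048% + 0.7514 × 7.5652% = 11.09%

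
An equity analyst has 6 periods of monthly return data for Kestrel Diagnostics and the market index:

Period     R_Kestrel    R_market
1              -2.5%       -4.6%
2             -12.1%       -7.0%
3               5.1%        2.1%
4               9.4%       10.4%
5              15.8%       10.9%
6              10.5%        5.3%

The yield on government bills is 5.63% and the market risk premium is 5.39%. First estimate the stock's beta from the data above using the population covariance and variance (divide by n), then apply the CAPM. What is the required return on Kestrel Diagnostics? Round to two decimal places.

12.50%

Mean R_i = (-2.5 − 12.1 + 5.1 + 9.4 + 15.8 + 10.5) / 6 = 4.3667%
Mean R_m = (-4.6 − 7.0 + 2.1 + 10.4 + 10.9 + 5.3) / 6 = 2.8500%
Σ(R_i − R̄_i)(R_m − R̄_m) = 357.8700  ⇒  Cov = 357.8700 / 6 = 59.6450
Σ(R_m − R̄_m)² = 280.8950  ⇒  Var(R_m) = 280.8950 / 6 = 46.8158
β = Cov / Var(R_m) = 59.6450 / 46.8158 = 1.2740
E(R) = R_f + β × MRP = 5.63% + 1.2740 × 5.39% = 12.50%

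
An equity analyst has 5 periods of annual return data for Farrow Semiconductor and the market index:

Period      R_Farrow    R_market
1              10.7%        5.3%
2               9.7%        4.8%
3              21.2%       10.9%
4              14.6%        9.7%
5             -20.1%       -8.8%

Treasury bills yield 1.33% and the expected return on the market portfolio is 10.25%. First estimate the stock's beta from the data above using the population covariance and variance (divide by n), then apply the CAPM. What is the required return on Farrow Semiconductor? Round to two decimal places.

19.30%

Mean R_i = (10.7 + 9.7 + 21.2 + 14.6 − 20.1) / 5 = 7.2200%
Mean R_m = (5.3 + 4.8 + 10.9 + 9.7 − 8.8) / 5 = 4.3800%
Σ(R_i − R̄_i)(R_m − R̄_m) = 494.7320  ⇒  Cov = 494.7320 / 5 = 98.9464
Σ(R_m − R̄_m)² = 245.5480  ⇒  Var(R_m) = 245.5480 / 5 = 49.1096
β = Cov / Var(R_m) = 98.9464 / 49.1096 = 2.0148
MRP = 10.25% − 1.33% = 8.92%
E(R) = R_f + β × MRP = 1.33% + 2.0148 × 8.92% = 19.30%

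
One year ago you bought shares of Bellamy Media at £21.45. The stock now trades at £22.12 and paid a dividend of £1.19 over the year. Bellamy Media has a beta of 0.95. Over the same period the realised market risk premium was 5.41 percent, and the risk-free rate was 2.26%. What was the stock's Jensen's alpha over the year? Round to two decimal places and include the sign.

Realised HPR = (P1 + D1 − P0) / P0 = (22.12 + 1.19 − 21.45) / 21.45 = 1.86 / 21.45 = 8.6713%
CAPM required = R_f + β·MRP = 2.26% + 0.95 × 5.41% = 7.3995%
α = realised − required = 8.6713% − 7.3995% = +1.27%

+1.27%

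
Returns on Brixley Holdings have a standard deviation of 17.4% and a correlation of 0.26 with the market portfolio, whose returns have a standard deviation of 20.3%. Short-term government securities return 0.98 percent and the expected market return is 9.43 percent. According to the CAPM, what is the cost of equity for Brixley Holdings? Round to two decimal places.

β = ρ × σ_i / σ_m = 0.26 × 17.4% / 20.3% = 0.2229
MRP = 9.43% − 0.98% = 8.45%
E(R) = 0.98% + 0.2229 × 8.45% = 2.86%

2.86%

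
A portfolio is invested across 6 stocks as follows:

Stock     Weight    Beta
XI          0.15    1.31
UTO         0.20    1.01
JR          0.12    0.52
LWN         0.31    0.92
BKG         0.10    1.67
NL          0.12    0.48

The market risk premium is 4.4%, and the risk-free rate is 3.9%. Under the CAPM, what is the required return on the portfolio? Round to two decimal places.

8.17%

β_P = Σ w_i β_i = 0.15×1.31 + 0.20×1.01 + 0.12×0.52 + 0.31×0.92 + 0.10×1.67 + 0.12×0.48 = 0.9707
E(R_P) = R_f + β_P × MRP = 3.9% + 0.9707 × 4.4% = 8.17%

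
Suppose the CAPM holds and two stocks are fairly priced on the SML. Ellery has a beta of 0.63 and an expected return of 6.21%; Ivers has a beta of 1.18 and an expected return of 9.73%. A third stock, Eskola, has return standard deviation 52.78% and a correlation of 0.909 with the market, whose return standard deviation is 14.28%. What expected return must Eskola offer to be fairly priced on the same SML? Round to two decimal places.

MRP = (9.73% − 6.21%) / (1.18 − 0.63) = 6.4000%
R_f = 6.21% − 0.63 × 6.4000% = 2.1780%
β_Eskola = ρ·σ_i/σ_m = 0.909 × 52.78 / 14.28 = 3.3597
E(R_Eskola) = R_f + β × MRP = 2.1780% + 3.3597 × 6.4000% = 23.68%

23.68%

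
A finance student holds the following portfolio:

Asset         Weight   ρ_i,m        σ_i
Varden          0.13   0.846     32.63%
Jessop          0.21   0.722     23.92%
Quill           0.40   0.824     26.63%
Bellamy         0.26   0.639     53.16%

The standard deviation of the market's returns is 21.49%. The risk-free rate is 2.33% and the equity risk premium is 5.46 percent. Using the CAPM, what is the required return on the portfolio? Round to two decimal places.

8.64%

β_Varden = 0.846 × 32.63% / 21.49% = 1.2846
β_Jessop = 0.722 × 23.92% / 21.49% = 0.8036
β_Quill = 0.824 × 26.63% / 21.49% = 1.0211
β_Bellamy = 0.639 × 53.16% / 21.49% = 1.5807
β_P = Σ w_i β_i = 0.13×1.2846 + 0.21×0.8036 + 0.40×1.0211 + 0.26×1.5807 = 1.1552
E(R_P) = R_f + β_P × MRP = 2.33% + 1.1552 × 5.46% = 8.64%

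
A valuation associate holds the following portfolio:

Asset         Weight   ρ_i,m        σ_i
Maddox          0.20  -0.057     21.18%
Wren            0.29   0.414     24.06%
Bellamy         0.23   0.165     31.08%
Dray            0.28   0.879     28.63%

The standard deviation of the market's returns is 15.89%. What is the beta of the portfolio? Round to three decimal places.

β_Maddox = -0.057 × 21.18% / 15.89% = -0.0760
β_Wren = 0.414 × 24.06% / 15.89% = 0.6269
β_Bellamy = 0.165 × 31.08% / 15.89% = 0.3227
β_Dray = 0.879 × 28.63% / 15.89% = 1.5837
β_P = Σ w_i β_i = 0.20×-0.0760 + 0.29×0.6269 + 0.23×0.3227 + 0.28×1.5837 = 0.6843

0.684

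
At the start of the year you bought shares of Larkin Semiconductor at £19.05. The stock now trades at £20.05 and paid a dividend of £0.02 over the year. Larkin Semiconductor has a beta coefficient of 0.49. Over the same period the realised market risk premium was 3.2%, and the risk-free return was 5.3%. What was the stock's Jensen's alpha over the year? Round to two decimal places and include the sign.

Realised HPR = (P1 + D1 − P0) / P0 = (20.05 + 0.02 − 19.05) / 19.05 = 1.02 / 19.05 = 5.3543%
CAPM required = R_f + β·MRP = 5.3% + 0.49 × 3.2% = 6.8680%
α = realised − required = 5.3543% − 6.8680% = -1.51%

-1.51%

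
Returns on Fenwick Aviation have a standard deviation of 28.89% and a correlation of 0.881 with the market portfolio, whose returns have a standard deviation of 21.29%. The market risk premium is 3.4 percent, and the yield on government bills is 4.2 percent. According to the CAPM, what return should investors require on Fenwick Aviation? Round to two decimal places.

β = ρ × σ_i / σ_m = 0.881 × 28.89% / 21.29% = 1.1955
E(R) = 4.2% + 1.1955 × 3.4% = 8.26%

8.26%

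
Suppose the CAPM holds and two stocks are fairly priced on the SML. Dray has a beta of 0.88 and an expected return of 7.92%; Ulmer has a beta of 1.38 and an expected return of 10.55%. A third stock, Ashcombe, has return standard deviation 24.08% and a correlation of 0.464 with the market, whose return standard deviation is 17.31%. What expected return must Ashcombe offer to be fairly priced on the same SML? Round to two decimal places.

MRP = (10.55% − 7.92%) / (1.38 − 0.88) = 5.2600%
R_f = 7.92% − 0.88 × 5.2600% = 3.2912%
β_Ashcombe = ρ·σ_i/σ_m = 0.464 × 24.08 / 17.31 = 0.6455
E(R_Ashcombe) = R_f + β × MRP = 3.2912% + 0.6455 × 5.2600% = 6.69%

6.69%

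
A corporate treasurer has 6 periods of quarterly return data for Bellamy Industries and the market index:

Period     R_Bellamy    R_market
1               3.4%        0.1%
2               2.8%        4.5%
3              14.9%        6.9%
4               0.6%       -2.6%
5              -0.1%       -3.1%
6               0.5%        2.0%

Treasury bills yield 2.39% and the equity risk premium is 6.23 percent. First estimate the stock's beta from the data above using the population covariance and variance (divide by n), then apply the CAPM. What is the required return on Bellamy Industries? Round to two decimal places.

Mean R_i = (3.4 + 2.8 + 14.9 + 0.6 − 0.1 + 0.5) / 6 = 3.6833%
Mean R_m = (0.1 + 4.5 + 6.9 − 2.6 − 3.1 + 2.0) / 6 = 1.3000%
Σ(R_i − R̄_i)(R_m − R̄_m) = 86.7700  ⇒  Cov = 86.7700 / 6 = 14.4617
Σ(R_m − R̄_m)² = 78.1000  ⇒  Var(R_m) = 78.1000 / 6 = 13.0167
β = Cov / Var(R_m) = 14.4617 / 13.0167 = 1.1110
E(R) = R_f + β × MRP = 2.39% + 1.1110 × 6.23% = 9.31%

9.31%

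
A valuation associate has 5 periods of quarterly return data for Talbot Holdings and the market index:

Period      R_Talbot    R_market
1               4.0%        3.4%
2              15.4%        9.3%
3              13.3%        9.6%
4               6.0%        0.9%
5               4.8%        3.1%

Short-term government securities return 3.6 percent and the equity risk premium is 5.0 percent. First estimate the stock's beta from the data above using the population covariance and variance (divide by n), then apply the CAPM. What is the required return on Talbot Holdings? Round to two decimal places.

Mean R_i = (4.0 + 15.4 + 13.3 + 6.0 + 4.8) / 5 = 8.7000%
Mean R_m = (3.4 + 9.3 + 9.6 + 0.9 + 3.1) / 5 = 5.2600%
Σ(R_i − R̄_i)(R_m − R̄_m) = 75.9700  ⇒  Cov = 75.9700 / 5 = 15.1940
Σ(R_m − R̄_m)² = 62.2920  ⇒  Var(R_m) = 62.2920 / 5 = 12.4584
β = Cov / Var(R_m) = 15.1940 / 12.4584 = 1.2196
E(R) = R_f + β × MRP = 3.6% + 1.2196 × 5.0% = 9.70%

9.70%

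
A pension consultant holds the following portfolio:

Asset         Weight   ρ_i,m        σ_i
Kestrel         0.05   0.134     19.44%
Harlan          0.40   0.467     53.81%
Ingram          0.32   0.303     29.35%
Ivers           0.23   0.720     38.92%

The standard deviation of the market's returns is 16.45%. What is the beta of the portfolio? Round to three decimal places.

β_Kestrel = 0.134 × 19.44% / 16.45% = 0.1584
β_Harlan = 0.467 × 53.81% / 16.45% = 1.5276
β_Ingram = 0.303 × 29.35% / 16.45% = 0.5406
β_Ivers = 0.720 × 38.92% / 16.45% = 1.7035
β_P = Σ w_i β_i = 0.05×0.1584 + 0.40×1.5276 + 0.32×0.5406 + 0.23×1.7035 = 1.1838

1.184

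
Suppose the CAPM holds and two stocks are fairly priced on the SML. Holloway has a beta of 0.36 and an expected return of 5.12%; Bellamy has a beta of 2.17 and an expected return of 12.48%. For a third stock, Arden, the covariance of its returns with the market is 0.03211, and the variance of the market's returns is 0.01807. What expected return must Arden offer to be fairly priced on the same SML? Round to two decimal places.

10.88%

MRP = (12.48% − 5.12%) / (2.17 − 0.36) = 4.0663%
R_f = 5.12% − 0.36 × 4.0663% = 3.6561%
β_Arden = Cov / Var(R_m) = 0.03211 / 0.01807 = 1.7770
E(R_Arden) = R_f + β × MRP = 3.6561% + 1.7770 × 4.0663% = 10.88%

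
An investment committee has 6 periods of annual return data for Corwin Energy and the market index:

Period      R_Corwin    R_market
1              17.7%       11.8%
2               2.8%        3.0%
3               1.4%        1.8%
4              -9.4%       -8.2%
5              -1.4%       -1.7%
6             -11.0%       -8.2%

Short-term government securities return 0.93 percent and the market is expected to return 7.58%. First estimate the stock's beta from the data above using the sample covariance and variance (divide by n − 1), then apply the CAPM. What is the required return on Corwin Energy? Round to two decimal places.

9.91%

Mean R_i = (17.7 + 2.8 + 1.4 − 9.4 − 1.4 − 11.0) / 6 = 0.0167%
Mean R_m = (11.8 + 3.0 + 1.8 − 8.2 − 1.7 − 8.2) / 6 = -0.2500%
Σ(R_i − R̄_i)(R_m − R̄_m) = 389.4650  ⇒  Cov = 389.4650 / 5 = 77.8930
Σ(R_m − R̄_m)² = 288.4750  ⇒  Var(R_m) = 288.4750 / 5 = 57.6950
β = Cov / Var(R_m) = 77.8930 / 57.6950 = 1.3501
MRP = 7.58% − 0.93% = 6.65%
E(R) = R_f + β × MRP = 0.93% + 1.3501 × 6.65% = 9.91%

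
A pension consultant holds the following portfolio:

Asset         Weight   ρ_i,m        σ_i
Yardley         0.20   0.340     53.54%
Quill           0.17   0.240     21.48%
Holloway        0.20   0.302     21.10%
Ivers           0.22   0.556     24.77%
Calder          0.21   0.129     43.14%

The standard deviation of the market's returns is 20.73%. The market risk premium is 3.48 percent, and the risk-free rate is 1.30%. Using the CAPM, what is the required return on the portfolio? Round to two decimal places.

β_Yardley = 0.340 × 53.54% / 20.73% = 0.8781
β_Quill = 0.240 × 21.48% / 20.73% = 0.2487
β_Holloway = 0.302 × 21.10% / 20.73% = 0.3074
β_Ivers = 0.556 × 24.77% / 20.73% = 0.6644
β_Calder = 0.129 × 43.14% / 20.73% = 0.2685
β_P = Σ w_i β_i = 0.20×0.8781 + 0.17×0.2487 + 0.20×0.3074 + 0.22×0.6644 + 0.21×0.2685 = 0.4819
E(R_P) = R_f + β_P × MRP = 1.30% + 0.4819 × 3.48% = 2.98%

2.98%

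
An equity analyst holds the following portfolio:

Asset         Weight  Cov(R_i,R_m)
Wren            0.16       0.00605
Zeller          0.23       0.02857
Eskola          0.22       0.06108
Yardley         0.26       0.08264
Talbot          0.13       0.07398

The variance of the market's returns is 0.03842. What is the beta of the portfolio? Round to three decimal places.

1.356

β_Wren = 0.00605 / 0.03842 = 0.1575
β_Zeller = 0.02857 / 0.03842 = 0.7436
β_Eskola = 0.06108 / 0.03842 = 1.5898
β_Yardley = 0.08264 / 0.03842 = 2.1510
β_Talbot = 0.07398 / 0.03842 = 1.9256
β_P = Σ w_i β_i = 0.16×0.1575 + 0.23×0.7436 + 0.22×1.5898 + 0.26×2.1510 + 0.13×1.9256 = 1.3556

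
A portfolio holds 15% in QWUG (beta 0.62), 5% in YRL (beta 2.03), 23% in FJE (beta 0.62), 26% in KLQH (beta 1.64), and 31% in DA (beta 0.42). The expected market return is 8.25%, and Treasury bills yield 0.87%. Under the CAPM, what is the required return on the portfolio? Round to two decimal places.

β_P = Σ w_i β_i = 0.15×0.62 + 0.05×2.03 + 0.23×0.62 + 0.26×1.64 + 0.31×0.42 = 0.8937
MRP = 8.25% − 0.87% = 7.38%
E(R_P) = R_f + β_P × MRP = 0.87% + 0.8937 × 7.38% = 7.47%

7.47%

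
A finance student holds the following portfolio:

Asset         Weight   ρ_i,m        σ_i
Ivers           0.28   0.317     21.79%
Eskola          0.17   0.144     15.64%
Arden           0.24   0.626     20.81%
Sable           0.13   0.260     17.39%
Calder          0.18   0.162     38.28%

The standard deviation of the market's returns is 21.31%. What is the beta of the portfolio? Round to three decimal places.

β_Ivers = 0.317 × 21.79% / 21.31% = 0.3241
β_Eskola = 0.144 × 15.64% / 21.31% = 0.1057
β_Arden = 0.626 × 20.81% / 21.31% = 0.6113
β_Sable = 0.260 × 17.39% / 21.31% = 0.2122
β_Calder = 0.162 × 38.28% / 21.31% = 0.2910
β_P = Σ w_i β_i = 0.28×0.3241 + 0.17×0.1057 + 0.24×0.6113 + 0.13×0.2122 + 0.18×0.2910 = 0.3354

0.335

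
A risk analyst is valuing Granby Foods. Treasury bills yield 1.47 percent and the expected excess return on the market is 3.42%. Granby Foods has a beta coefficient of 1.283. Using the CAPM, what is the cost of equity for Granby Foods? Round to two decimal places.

E(R) = R_f + β × MRP = 1.47% + 1.283 × 3.42% = 5.86%

5.86%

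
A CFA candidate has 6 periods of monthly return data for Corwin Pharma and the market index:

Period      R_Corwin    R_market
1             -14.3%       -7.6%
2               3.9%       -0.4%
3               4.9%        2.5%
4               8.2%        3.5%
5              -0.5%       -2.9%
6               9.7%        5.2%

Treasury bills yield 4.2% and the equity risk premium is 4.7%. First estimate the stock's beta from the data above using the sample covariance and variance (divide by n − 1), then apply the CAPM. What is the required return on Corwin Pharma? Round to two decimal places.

Mean R_i = (-14.3 + 3.9 + 4.9 + 8.2 − 0.5 + 9.7) / 6 = 1.9833%
Mean R_m = (-7.6 − 0.4 + 2.5 + 3.5 − 2.9 + 5.2) / 6 = 0.0500%
Σ(R_i − R̄_i)(R_m − R̄_m) = 199.3650  ⇒  Cov = 199.3650 / 5 = 39.8730
Σ(R_m − R̄_m)² = 111.8550  ⇒  Var(R_m) = 111.8550 / 5 = 22.3710
β = Cov / Var(R_m) = 39.8730 / 22.3710 = 1.7824
E(R) = R_f + β × MRP = 4.2% + 1.7824 × 4.7% = 12.58%

12.58%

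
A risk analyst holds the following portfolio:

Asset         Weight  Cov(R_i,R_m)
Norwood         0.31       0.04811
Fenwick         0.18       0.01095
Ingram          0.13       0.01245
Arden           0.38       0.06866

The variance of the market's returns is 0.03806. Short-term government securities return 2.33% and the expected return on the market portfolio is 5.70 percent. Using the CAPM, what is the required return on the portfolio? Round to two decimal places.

6.28%

β_Norwood = 0.04811 / 0.03806 = 1.2641
β_Fenwick = 0.01095 / 0.03806 = 0.2877
β_Ingram = 0.01245 / 0.03806 = 0.3271
β_Arden = 0.06866 / 0.03806 = 1.8040
β_P = Σ w_i β_i = 0.31×1.2641 + 0.18×0.2877 + 0.13×0.3271 + 0.38×1.8040 = 1.1717
MRP = 5.70% − 2.33% = 3.37%
E(R_P) = R_f + β_P × MRP = 2.33% + 1.1717 × 3.37% = 6.28%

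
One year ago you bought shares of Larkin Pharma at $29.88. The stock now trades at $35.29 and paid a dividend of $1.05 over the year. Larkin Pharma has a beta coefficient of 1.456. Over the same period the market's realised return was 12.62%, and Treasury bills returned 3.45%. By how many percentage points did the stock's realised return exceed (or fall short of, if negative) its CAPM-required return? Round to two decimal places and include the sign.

Realised HPR = (P1 + D1 − P0) / P0 = (35.29 + 1.05 − 29.88) / 29.88 = 6.46 / 29.88 = 21.6198%
MRP = 12.62% − 3.45% = 9.17%
CAPM required = R_f + β·MRP = 3.45% + 1.456 × 9.17% = 16.80152%
α = realised − required = 21.6198% − 16.80152% = +4.82%

+4.82%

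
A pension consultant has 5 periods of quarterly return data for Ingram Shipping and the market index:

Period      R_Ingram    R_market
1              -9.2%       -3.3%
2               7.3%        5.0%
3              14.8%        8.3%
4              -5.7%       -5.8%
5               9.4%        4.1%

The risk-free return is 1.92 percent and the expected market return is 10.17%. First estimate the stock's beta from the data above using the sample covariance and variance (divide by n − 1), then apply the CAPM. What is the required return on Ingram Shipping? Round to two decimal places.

15.55%

Mean R_i = (-9.2 + 7.3 + 14.8 − 5.7 + 9.4) / 5 = 3.3200%
Mean R_m = (-3.3 + 5.0 + 8.3 − 5.8 + 4.1) / 5 = 1.6600%
Σ(R_i − R̄_i)(R_m − R̄_m) = 233.7440  ⇒  Cov = 233.7440 / 4 = 58.4360
Σ(R_m − R̄_m)² = 141.4520  ⇒  Var(R_m) = 141.4520 / 4 = 35.3630
β = Cov / Var(R_m) = 58.4360 / 35.3630 = 1.6525
MRP = 10.17% − 1.92% = 8.25%
E(R) = R_f + β × MRP = 1.92% + 1.6525 × 8.25% = 15.55%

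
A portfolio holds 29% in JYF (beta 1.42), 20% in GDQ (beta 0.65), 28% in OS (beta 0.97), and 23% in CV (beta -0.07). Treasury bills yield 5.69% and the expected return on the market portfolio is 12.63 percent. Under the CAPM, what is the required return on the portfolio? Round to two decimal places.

11.22%

β_P = Σ w_i β_i = 0.29×1.42 + 0.20×0.65 + 0.28×0.97 + 0.23×-0.07 = 0.7973
MRP = 12.63% − 5.69% = 6.94%
E(R_P) = R_f + β_P × MRP = 5.69% + 0.7973 × 6.94% = 11.22%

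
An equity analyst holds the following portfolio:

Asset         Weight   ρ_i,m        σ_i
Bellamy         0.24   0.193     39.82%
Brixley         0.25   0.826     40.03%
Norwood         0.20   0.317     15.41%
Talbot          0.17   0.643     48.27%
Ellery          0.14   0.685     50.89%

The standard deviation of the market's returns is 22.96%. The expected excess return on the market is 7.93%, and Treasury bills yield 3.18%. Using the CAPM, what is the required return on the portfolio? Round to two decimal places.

10.52%

β_Bellamy = 0.193 × 39.82% / 22.96% = 0.3347
β_Brixley = 0.826 × 40.03% / 22.96% = 1.4401
β_Norwood = 0.317 × 15.41% / 22.96% = 0.2128
β_Talbot = 0.643 × 48.27% / 22.96% = 1.3518
β_Ellery = 0.685 × 50.89% / 22.96% = 1.5183
β_P = Σ w_i β_i = 0.24×0.3347 + 0.25×1.4401 + 0.20×0.2128 + 0.17×1.3518 + 0.14×1.5183 = 0.9253
E(R_P) = R_f + β_P × MRP = 3.18% + 0.9253 × 7.93% = 10.52%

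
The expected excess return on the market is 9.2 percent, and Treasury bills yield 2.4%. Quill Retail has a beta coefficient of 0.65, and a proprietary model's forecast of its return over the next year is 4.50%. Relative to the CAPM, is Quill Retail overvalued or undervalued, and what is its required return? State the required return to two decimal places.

Overvalued; required return 8.38%

Required return = R_f + β·MRP = 2.4% + 0.65 × 9.2% = 8.38%
Forecast 4.50% < required 8.38% → the stock plots below the SML → overvalued.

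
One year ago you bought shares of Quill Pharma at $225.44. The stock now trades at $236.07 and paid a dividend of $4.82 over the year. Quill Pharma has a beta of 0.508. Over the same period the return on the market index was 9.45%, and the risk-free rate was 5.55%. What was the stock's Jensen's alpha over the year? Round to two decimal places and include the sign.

Realised HPR = (P1 + D1 − P0) / P0 = (236.07 + 4.82 − 225.44) / 225.44 = 15.45 / 225.44 = 6.8533%
MRP = 9.45% − 5.55% = 3.90%
CAPM required = R_f + β·MRP = 5.55% + 0.508 × 3.90% = 7.53120%
α = realised − required = 6.8533% − 7.53120% = -0.68%

-0.68%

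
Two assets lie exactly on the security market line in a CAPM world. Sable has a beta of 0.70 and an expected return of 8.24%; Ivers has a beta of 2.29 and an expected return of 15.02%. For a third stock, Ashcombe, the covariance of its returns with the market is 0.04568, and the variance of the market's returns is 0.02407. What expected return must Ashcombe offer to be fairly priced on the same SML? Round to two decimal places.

MRP = (15.02% − 8.24%) / (2.29 − 0.70) = 4.2642%
R_f = 8.24% − 0.70 × 4.2642% = 5.2551%
β_Ashcombe = Cov / Var(R_m) = 0.04568 / 0.02407 = 1.8978
E(R_Ashcombe) = R_f + β × MRP = 5.2551% + 1.8978 × 4.2642% = 13.35%

13.35%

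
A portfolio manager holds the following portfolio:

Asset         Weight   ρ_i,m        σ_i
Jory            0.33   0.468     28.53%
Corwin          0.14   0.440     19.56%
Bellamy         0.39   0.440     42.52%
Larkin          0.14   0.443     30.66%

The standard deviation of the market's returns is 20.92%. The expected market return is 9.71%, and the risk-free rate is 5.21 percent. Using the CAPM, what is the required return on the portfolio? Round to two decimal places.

β_Jory = 0.468 × 28.53% / 20.92% = 0.6382
β_Corwin = 0.440 × 19.56% / 20.92% = 0.4114
β_Bellamy = 0.440 × 42.52% / 20.92% = 0.8943
β_Larkin = 0.443 × 30.66% / 20.92% = 0.6493
β_P = Σ w_i β_i = 0.33×0.6382 + 0.14×0.4114 + 0.39×0.8943 + 0.14×0.6493 = 0.7079
MRP = 9.71% − 5.21% = 4.50%
E(R_P) = R_f + β_P × MRP = 5.21% + 0.7079 × 4.50% = 8.40%

8.40%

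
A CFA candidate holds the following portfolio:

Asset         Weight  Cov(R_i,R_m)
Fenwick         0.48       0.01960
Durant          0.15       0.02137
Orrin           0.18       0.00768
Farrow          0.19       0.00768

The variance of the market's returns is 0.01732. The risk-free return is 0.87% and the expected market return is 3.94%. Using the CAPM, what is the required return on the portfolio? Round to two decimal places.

3.61%

β_Fenwick = 0.01960 / 0.01732 = 1.1316
β_Durant = 0.02137 / 0.01732 = 1.2338
β_Orrin = 0.00768 / 0.01732 = 0.4434
β_Farrow = 0.00768 / 0.01732 = 0.4434
β_P = Σ w_i β_i = 0.48×1.1316 + 0.15×1.2338 + 0.18×0.4434 + 0.19×0.4434 = 0.8923
MRP = 3.94% − 0.87% = 3.07%
E(R_P) = R_f + β_P × MRP = 0.87% + 0.8923 × 3.07% = 3.61%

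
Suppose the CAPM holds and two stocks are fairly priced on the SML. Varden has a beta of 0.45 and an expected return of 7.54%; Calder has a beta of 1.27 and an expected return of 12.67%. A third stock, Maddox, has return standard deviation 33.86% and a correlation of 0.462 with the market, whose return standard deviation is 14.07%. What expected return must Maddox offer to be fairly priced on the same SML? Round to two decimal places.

MRP = (12.67% − 7.54%) / (1.27 − 0.45) = 6.2561%
R_f = 7.54% − 0.45 × 6.2561% = 4.7248%
β_Maddox = ρ·σ_i/σ_m = 0.462 × 33.86 / 14.07 = 1.1118
E(R_Maddox) = R_f + β × MRP = 4.7248% + 1.1118 × 6.2561% = 11.68%

11.68%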